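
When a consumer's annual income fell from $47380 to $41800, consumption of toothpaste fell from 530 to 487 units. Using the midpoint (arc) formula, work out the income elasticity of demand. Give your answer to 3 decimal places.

0.676

ΔQ = 487 − 530 = -43; midpoint Q̄ = (530 + 487)/2 = 508.5.
ΔI = 41800 − 47380 = -5580; midpoint Ī = (47380 + 41800)/2 = 44590.
η = (ΔQ/Q̄) ÷ (ΔI/Ī) = (-43/508.5) ÷ (-5580/44590) = 0.676.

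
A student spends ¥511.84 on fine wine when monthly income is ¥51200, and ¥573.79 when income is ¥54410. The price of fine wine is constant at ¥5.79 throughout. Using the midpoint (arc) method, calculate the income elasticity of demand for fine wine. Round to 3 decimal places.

With a constant price, Q₁ = 511.84/5.79 = 88.401 and Q₂ = 573.79/5.79 = 99.100 (equivalently, work directly with expenditure since P cancels).
Midpoint %ΔQ = (573.79 − 511.84)/542.81 = 0.11413; midpoint %ΔI = (54410 − 51200)/52805 = 0.06079.
η = 0.11413 / 0.06079 = 1.877.

1.877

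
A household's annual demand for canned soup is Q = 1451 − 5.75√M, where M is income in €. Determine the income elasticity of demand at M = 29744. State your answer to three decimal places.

At M = 29744: Q = 459.329.
dQ/dM = -5.75/(2√M) = -0.0166701 at this income.
η = (dQ/dM)·(M/Q) = -0.0166701 × (29744/459.329) = -1.079.

-1.079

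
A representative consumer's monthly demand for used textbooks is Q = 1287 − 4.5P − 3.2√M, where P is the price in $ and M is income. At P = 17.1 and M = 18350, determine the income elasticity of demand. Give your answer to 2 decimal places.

At P = 17.1, M = 18350: Q = 776.571.
Holding P constant, ∂Q/∂M = -3.2/(2√M) = -0.0118114.
η_M = (∂Q/∂M)·(M/Q) = -0.0118114 × (18350/776.571) = -0.28.

-0.28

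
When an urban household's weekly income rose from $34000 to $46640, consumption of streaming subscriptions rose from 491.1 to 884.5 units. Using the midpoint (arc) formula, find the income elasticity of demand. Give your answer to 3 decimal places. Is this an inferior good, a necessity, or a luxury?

1.825 (luxury)

ΔQ = 884.5 − 491.1 = 393.4; midpoint Q̄ = (491.1 + 884.5)/2 = 687.8.
ΔI = 46640 − 34000 = 12640; midpoint Ī = (34000 + 46640)/2 = 40320.
η = (ΔQ/Q̄) ÷ (ΔI/Ī) = (393.4/687.8) ÷ (12640/40320) = 1.825.
η > 1 ⇒ luxury.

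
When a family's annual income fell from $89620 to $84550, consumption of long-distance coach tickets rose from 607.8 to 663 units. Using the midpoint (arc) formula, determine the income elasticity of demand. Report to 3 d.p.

ΔQ = 663 − 607.8 = 55.2; midpoint Q̄ = (607.8 + 663)/2 = 635.4.
ΔI = 84550 − 89620 = -5070; midpoint Ī = (89620 + 84550)/2 = 87085.
η = (ΔQ/Q̄) ÷ (ΔI/Ī) = (55.2/635.4) ÷ (-5070/87085) = -1.492.

-1.492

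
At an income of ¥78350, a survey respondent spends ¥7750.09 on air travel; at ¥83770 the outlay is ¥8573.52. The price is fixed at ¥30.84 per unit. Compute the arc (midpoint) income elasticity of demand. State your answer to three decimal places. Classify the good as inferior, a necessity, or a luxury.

1.509 (luxury)

With a constant price, Q₁ = 7750.09/30.84 = 251.300 and Q₂ = 8573.52/30.84 = 278.000 (equivalently, work directly with expenditure since P cancels).
Midpoint %ΔQ = (8573.52 − 7750.09)/8161.81 = 0.10089; midpoint %ΔI = (83770 − 78350)/81060 = 0.06686.
η = 0.10089 / 0.06686 = 1.509.
η > 1 ⇒ luxury.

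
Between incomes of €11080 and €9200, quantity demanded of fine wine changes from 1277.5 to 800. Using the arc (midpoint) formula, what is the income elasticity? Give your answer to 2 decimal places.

2.48

ΔQ = 800 − 1277.5 = -477.5; midpoint Q̄ = (1277.5 + 800)/2 = 1038.75.
ΔI = 9200 − 11080 = -1880; midpoint Ī = (11080 + 9200)/2 = 10140.
η = (ΔQ/Q̄) ÷ (ΔI/Ī) = (-477.5/1038.75) ÷ (-1880/10140) = 2.48.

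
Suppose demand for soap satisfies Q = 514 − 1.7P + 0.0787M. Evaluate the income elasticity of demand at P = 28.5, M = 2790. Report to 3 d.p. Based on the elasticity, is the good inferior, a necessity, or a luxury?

At P = 28.5, M = 2790: Q = 685.123.
Holding P constant, ∂Q/∂M = 0.0787.
η_M = (∂Q/∂M)·(M/Q) = 0.0787 × (2790/685.123) = 0.320.
Since 0 < η < 1, this is a necessity.

0.320 (necessity)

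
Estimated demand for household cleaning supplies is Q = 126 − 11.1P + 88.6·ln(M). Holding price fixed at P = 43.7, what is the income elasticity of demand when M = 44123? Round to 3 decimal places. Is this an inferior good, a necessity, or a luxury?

At P = 43.7, M = 44123: Q = 588.484.
Holding P constant, ∂Q/∂M = 88.6/M = 0.00200802.
η_M = (∂Q/∂M)·(M/Q) = 0.00200802 × (44123/588.484) = 0.151.
Since 0 < η < 1, this is a necessity.

0.151 (necessity)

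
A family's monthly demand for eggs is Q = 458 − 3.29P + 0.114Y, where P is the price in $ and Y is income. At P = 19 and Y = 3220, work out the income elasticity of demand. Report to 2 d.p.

0.48

At P = 19, Y = 3220: Q = 762.570.
Holding P constant, ∂Q/∂Y = 0.114.
η_Y = (∂Q/∂Y)·(Y/Q) = 0.114 × (3220/762.570) = 0.48.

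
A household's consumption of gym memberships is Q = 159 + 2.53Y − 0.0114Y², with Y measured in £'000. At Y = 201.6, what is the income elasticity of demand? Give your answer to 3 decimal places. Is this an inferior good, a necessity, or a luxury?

-2.025 (inferior good)

At Y = 201.6: Q = 205.7228.
dQ/dY = 2.53 − 0.0228Y = -2.06648.
η = (dQ/dY)·(Y/Q) = -2.06648 × (201.6/205.7228) = -2.025.
η < 0 ⇒ inferior good.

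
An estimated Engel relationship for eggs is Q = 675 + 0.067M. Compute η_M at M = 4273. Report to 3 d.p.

0.298

At M = 4273: Q = 961.291.
dQ/dM = 0.067.
η = (dQ/dM)·(M/Q) = 0.067 × (4273/961.291) = 0.298.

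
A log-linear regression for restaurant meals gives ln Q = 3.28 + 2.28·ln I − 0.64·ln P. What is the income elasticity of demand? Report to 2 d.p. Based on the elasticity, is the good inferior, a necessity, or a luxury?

In a log-linear demand, the coefficient on ln I is the income elasticity.
So η = 2.28.
η > 1 ⇒ luxury.

2.28 (luxury)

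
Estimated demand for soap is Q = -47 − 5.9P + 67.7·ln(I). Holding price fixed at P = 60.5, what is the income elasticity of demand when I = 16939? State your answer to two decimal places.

At P = 60.5, I = 16939: Q = 255.270.
Holding P constant, ∂Q/∂I = 67.7/I = 0.00399669.
η_I = (∂Q/∂I)·(I/Q) = 0.00399669 × (16939/255.270) = 0.27.

0.27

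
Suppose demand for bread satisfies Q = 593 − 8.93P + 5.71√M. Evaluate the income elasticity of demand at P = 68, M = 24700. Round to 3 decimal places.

At P = 68, M = 24700: Q = 883.157.
Holding P constant, ∂Q/∂M = 5.71/(2√M) = 0.0181659.
η_M = (∂Q/∂M)·(M/Q) = 0.0181659 × (24700/883.157) = 0.508.

0.508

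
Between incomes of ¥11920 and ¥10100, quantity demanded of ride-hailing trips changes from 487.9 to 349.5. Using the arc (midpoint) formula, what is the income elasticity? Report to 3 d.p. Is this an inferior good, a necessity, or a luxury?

ΔQ = 349.5 − 487.9 = -138.4; midpoint Q̄ = (487.9 + 349.5)/2 = 418.7.
ΔI = 10100 − 11920 = -1820; midpoint Ī = (11920 + 10100)/2 = 11010.
η = (ΔQ/Q̄) ÷ (ΔI/Ī) = (-138.4/418.7) ÷ (-1820/11010) = 2.000.
η > 1 ⇒ luxury.

2.000 (luxury)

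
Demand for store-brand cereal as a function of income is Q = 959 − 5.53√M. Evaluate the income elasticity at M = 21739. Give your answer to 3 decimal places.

-2.838

At M = 21739: Q = 143.648.
dQ/dM = -5.53/(2√M) = -0.0187532 at this income.
η = (dQ/dM)·(M/Q) = -0.0187532 × (21739/143.648) = -2.838.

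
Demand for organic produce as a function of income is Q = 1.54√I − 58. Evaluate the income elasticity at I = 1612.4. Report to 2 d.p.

At I = 1612.4: Q = 3.838.
dQ/dI = 1.54/(2√I) = 0.0191758 at this income.
η = (dQ/dI)·(I/Q) = 0.0191758 × (1612.4/3.838) = 8.06.

8.06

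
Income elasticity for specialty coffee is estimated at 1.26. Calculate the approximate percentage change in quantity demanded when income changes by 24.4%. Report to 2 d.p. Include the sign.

%ΔQ ≈ η × %ΔI = 1.26 × 24.4% = 30.74%.

30.74%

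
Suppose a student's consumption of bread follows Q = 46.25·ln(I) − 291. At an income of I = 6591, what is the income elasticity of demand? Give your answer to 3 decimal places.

0.400

At I = 6591: Q = 115.698.
dQ/dI = 46.25/I = 0.00701714 at this income.
η = (dQ/dI)·(I/Q) = 0.00701714 × (6591/115.698) = 0.400.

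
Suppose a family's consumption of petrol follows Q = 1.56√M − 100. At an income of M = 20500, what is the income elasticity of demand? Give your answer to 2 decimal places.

0.91

At M = 20500: Q = 123.358.
dQ/dM = 1.56/(2√M) = 0.00544776 at this income.
η = (dQ/dM)·(M/Q) = 0.00544776 × (20500/123.358) = 0.91.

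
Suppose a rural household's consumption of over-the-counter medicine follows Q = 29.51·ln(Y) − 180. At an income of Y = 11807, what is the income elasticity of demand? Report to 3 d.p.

At Y = 11807: Q = 96.699.
dQ/dY = 29.51/Y = 0.00249936 at this income.
η = (dQ/dY)·(Y/Q) = 0.00249936 × (11807/96.699) = 0.305.

0.305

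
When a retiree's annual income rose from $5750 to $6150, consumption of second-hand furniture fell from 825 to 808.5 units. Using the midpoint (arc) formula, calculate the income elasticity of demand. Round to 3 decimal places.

-0.301

ΔQ = 808.5 − 825 = -16.5; midpoint Q̄ = (825 + 808.5)/2 = 816.75.
ΔI = 6150 − 5750 = 400; midpoint Ī = (5750 + 6150)/2 = 5950.
η = (ΔQ/Q̄) ÷ (ΔI/Ī) = (-16.5/816.75) ÷ (400/5950) = -0.301.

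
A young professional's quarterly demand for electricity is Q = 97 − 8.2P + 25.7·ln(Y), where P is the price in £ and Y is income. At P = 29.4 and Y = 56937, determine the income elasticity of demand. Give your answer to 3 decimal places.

0.187

At P = 29.4, Y = 56937: Q = 137.327.
Holding P constant, ∂Q/∂Y = 25.7/Y = 0.000451376.
η_Y = (∂Q/∂Y)·(Y/Q) = 0.000451376 × (56937/137.327) = 0.187.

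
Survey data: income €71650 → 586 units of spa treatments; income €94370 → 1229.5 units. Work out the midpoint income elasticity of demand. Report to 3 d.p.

ΔQ = 1229.5 − 586 = 643.5; midpoint Q̄ = (586 + 1229.5)/2 = 907.75.
ΔI = 94370 − 71650 = 22720; midpoint Ī = (71650 + 94370)/2 = 83010.
η = (ΔQ/Q̄) ÷ (ΔI/Ī) = (643.5/907.75) ÷ (22720/83010) = 2.590.

2.590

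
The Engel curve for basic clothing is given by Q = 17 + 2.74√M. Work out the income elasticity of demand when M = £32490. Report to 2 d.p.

At M = 32490: Q = 510.885.
dQ/dM = 2.74/(2√M) = 0.00760056 at this income.
η = (dQ/dM)·(M/Q) = 0.00760056 × (32490/510.885) = 0.48.

0.48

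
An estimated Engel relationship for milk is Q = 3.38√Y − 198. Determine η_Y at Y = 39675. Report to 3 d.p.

0.708

At Y = 39675: Q = 475.248.
dQ/dY = 3.38/(2√Y) = 0.00848454 at this income.
η = (dQ/dY)·(Y/Q) = 0.00848454 × (39675/475.248) = 0.708.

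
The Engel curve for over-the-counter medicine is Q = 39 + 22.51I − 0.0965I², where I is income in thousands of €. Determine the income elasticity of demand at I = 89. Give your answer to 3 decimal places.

0.371

At I = 89: Q = 1278.0135.
dQ/dI = 22.51 − 0.193I = 5.33300.
η = (dQ/dI)·(I/Q) = 5.33300 × (89/1278.0135) = 0.371.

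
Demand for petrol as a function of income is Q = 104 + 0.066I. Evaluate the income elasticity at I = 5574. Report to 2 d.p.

0.78

At I = 5574: Q = 471.884.
dQ/dI = 0.066.
η = (dQ/dI)·(I/Q) = 0.066 × (5574/471.884) = 0.78.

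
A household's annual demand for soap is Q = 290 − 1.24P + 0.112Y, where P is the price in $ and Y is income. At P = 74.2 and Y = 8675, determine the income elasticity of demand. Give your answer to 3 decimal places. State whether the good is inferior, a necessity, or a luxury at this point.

0.831 (necessity)

At P = 74.2, Y = 8675: Q = 1169.592.
Holding P constant, ∂Q/∂Y = 0.112.
η_Y = (∂Q/∂Y)·(Y/Q) = 0.112 × (8675/1169.592) = 0.831.
Since 0 < η < 1, this is a necessity.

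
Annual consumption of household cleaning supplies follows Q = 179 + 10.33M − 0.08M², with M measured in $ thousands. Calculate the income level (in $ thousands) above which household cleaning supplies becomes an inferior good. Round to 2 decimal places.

dQ/dM = 10.33 − 0.16M.
The good is inferior where dQ/dM < 0. Setting dQ/dM = 0 gives M = 10.33 / 0.16 = 64.56.

64.56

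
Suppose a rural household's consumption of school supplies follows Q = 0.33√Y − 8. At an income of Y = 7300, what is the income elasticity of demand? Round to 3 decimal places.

At Y = 7300: Q = 20.195.
dQ/dY = 0.33/(2√Y) = 0.00193118 at this income.
η = (dQ/dY)·(Y/Q) = 0.00193118 × (7300/20.195) = 0.698.

0.698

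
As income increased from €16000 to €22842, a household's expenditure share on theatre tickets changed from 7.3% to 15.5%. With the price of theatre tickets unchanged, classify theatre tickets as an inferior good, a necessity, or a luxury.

luxury

The budget share rises as income rises, so η > 1.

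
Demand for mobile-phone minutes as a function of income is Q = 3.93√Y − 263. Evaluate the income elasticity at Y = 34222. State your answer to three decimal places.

At Y = 34222: Q = 464.018.
dQ/dY = 3.93/(2√Y) = 0.0106221 at this income.
η = (dQ/dY)·(Y/Q) = 0.0106221 × (34222/464.018) = 0.783.

0.783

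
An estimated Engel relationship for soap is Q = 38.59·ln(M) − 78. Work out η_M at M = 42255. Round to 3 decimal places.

0.116

At M = 42255: Q = 333.041.
dQ/dM = 38.59/M = 0.000913265 at this income.
η = (dQ/dM)·(M/Q) = 0.000913265 × (42255/333.041) = 0.116.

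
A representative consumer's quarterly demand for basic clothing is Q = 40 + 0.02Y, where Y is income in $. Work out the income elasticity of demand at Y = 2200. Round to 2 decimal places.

At Y = 2200: Q = 84.000.
dQ/dY = 0.02.
η = (dQ/dY)·(Y/Q) = 0.02 × (2200/84.000) = 0.52.

0.52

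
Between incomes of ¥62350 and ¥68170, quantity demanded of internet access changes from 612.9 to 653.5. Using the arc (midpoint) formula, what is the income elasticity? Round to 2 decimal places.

ΔQ = 653.5 − 612.9 = 40.6; midpoint Q̄ = (612.9 + 653.5)/2 = 633.2.
ΔI = 68170 − 62350 = 5820; midpoint Ī = (62350 + 68170)/2 = 65260.
η = (ΔQ/Q̄) ÷ (ΔI/Ī) = (40.6/633.2) ÷ (5820/65260) = 0.72.

0.72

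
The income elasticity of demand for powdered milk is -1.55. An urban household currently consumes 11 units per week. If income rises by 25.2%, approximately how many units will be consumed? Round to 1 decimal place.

6.7

%ΔQ ≈ η × %ΔI = -1.55 × 25.2% = -39.06%.
New Q ≈ 11 × (1 − 0.3906) = 6.7.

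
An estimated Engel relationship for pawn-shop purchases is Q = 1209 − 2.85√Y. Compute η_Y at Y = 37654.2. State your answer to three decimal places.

At Y = 37654.2: Q = 655.966.
dQ/dY = -2.85/(2√Y) = -0.00734359 at this income.
η = (dQ/dY)·(Y/Q) = -0.00734359 × (37654.2/655.966) = -0.422.

-0.422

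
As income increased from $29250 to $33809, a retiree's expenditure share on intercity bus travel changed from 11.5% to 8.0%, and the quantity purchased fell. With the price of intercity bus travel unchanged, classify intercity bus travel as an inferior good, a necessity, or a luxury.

Quantity demanded falls as income rises, so η < 0.

inferior good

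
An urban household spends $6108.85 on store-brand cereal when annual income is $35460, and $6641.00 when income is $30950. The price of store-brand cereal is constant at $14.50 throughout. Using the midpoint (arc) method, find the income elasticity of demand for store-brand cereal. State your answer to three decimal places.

With a constant price, Q₁ = 6108.85/14.50 = 421.300 and Q₂ = 6641.00/14.50 = 458.000 (equivalently, work directly with expenditure since P cancels).
Midpoint %ΔQ = (6641.00 − 6108.85)/6374.93 = 0.08348; midpoint %ΔI = (30950 − 35460)/33205 = -0.13582.
η = 0.08348 / -0.13582 = -0.615.

-0.615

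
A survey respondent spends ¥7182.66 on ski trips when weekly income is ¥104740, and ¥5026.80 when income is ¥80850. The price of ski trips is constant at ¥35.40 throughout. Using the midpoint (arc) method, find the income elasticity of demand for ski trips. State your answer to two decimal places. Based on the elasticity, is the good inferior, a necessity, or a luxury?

1.37 (luxury)

With a constant price, Q₁ = 7182.66/35.40 = 202.900 and Q₂ = 5026.80/35.40 = 142.000 (equivalently, work directly with expenditure since P cancels).
Midpoint %ΔQ = (5026.80 − 7182.66)/6104.73 = -0.35315; midpoint %ΔI = (80850 − 104740)/92795 = -0.25745.
η = -0.35315 / -0.25745 = 1.37.
η > 1 ⇒ luxury.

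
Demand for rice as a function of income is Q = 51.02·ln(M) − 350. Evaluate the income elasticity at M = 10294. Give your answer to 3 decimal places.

At M = 10294: Q = 121.390.
dQ/dM = 51.02/M = 0.00495629 at this income.
η = (dQ/dM)·(M/Q) = 0.00495629 × (10294/121.390) = 0.420.

0.420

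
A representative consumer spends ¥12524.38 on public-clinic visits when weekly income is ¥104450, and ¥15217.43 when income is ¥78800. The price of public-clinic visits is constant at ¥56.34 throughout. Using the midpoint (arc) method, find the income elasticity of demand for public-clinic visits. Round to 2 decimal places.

-0.69

With a constant price, Q₁ = 12524.38/56.34 = 222.300 and Q₂ = 15217.43/56.34 = 270.100 (equivalently, work directly with expenditure since P cancels).
Midpoint %ΔQ = (15217.43 − 12524.38)/13870.91 = 0.19415; midpoint %ΔI = (78800 − 104450)/91625 = -0.27995.
η = 0.19415 / -0.27995 = -0.69.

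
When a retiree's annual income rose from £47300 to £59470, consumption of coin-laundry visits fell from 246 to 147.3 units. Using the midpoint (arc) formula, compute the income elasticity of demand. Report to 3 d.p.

-2.202

ΔQ = 147.3 − 246 = -98.7; midpoint Q̄ = (246 + 147.3)/2 = 196.65.
ΔI = 59470 − 47300 = 12170; midpoint Ī = (47300 + 59470)/2 = 53385.
η = (ΔQ/Q̄) ÷ (ΔI/Ī) = (-98.7/196.65) ÷ (12170/53385) = -2.202.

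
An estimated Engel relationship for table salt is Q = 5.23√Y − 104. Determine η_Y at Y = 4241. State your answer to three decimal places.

0.720

At Y = 4241: Q = 236.593.
dQ/dY = 5.23/(2√Y) = 0.0401548 at this income.
η = (dQ/dY)·(Y/Q) = 0.0401548 × (4241/236.593) = 0.720.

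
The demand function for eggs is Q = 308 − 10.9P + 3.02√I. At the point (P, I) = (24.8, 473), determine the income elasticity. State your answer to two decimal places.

At P = 24.8, I = 473: Q = 103.361.
Holding P constant, ∂Q/∂I = 3.02/(2√I) = 0.0694299.
η_I = (∂Q/∂I)·(I/Q) = 0.0694299 × (473/103.361) = 0.32.

0.32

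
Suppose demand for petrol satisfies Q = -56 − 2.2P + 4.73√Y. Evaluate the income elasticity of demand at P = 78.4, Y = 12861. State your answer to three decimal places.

0.871

At P = 78.4, Y = 12861: Q = 307.932.
Holding P constant, ∂Q/∂Y = 4.73/(2√Y) = 0.0208542.
η_Y = (∂Q/∂Y)·(Y/Q) = 0.0208542 × (12861/307.932) = 0.871.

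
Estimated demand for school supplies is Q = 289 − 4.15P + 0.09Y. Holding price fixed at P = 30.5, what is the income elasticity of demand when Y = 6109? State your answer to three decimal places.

At P = 30.5, Y = 6109: Q = 712.235.
Holding P constant, ∂Q/∂Y = 0.09.
η_Y = (∂Q/∂Y)·(Y/Q) = 0.09 × (6109/712.235) = 0.772.

0.772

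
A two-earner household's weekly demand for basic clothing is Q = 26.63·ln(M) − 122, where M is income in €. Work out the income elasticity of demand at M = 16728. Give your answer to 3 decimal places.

At M = 16728: Q = 136.972.
dQ/dM = 26.63/M = 0.00159194 at this income.
η = (dQ/dM)·(M/Q) = 0.00159194 × (16728/136.972) = 0.194.

0.194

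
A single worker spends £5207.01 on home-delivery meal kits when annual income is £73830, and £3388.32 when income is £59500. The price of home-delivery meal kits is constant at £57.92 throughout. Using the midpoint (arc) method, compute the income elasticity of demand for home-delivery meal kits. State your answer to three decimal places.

1.969

With a constant price, Q₁ = 5207.01/57.92 = 89.900 and Q₂ = 3388.32/57.92 = 58.500 (equivalently, work directly with expenditure since P cancels).
Midpoint %ΔQ = (3388.32 − 5207.01)/4297.67 = -0.42318; midpoint %ΔI = (59500 − 73830)/66665 = -0.21496.
η = -0.42318 / -0.21496 = 1.969.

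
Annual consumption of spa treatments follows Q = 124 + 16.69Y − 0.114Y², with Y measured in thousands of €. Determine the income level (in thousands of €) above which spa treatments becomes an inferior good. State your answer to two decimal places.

73.20

dQ/dY = 16.69 − 0.228Y.
The good is inferior where dQ/dY < 0. Setting dQ/dY = 0 gives Y = 16.69 / 0.228 = 73.20.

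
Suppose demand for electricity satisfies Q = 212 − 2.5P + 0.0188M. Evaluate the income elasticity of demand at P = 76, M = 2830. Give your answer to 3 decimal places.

0.707

At P = 76, M = 2830: Q = 75.204.
Holding P constant, ∂Q/∂M = 0.0188.
η_M = (∂Q/∂M)·(M/Q) = 0.0188 × (2830/75.204) = 0.707.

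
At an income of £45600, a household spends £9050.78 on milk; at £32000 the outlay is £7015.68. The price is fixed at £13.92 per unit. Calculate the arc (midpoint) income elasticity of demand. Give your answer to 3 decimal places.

With a constant price, Q₁ = 9050.78/13.92 = 650.200 and Q₂ = 7015.68/13.92 = 504.000 (equivalently, work directly with expenditure since P cancels).
Midpoint %ΔQ = (7015.68 − 9050.78)/8033.23 = -0.25334; midpoint %ΔI = (32000 − 45600)/38800 = -0.35052.
η = -0.25334 / -0.35052 = 0.723.

0.723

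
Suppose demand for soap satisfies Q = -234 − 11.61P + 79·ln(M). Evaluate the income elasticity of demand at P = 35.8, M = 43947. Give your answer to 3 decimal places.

0.405

At P = 35.8, M = 43947: Q = 194.930.
Holding P constant, ∂Q/∂M = 79/M = 0.00179762.
η_M = (∂Q/∂M)·(M/Q) = 0.00179762 × (43947/194.930) = 0.405.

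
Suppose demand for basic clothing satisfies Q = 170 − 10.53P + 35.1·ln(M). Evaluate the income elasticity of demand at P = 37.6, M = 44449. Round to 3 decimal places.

At P = 37.6, M = 44449: Q = 149.716.
Holding P constant, ∂Q/∂M = 35.1/M = 0.000789669.
η_M = (∂Q/∂M)·(M/Q) = 0.000789669 × (44449/149.716) = 0.234.

0.234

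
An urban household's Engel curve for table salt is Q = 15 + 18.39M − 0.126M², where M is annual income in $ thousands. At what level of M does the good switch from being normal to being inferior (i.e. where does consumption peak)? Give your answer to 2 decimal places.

72.98

dQ/dM = 18.39 − 0.252M.
The good is inferior where dQ/dM < 0. Setting dQ/dM = 0 gives M = 18.39 / 0.252 = 72.98.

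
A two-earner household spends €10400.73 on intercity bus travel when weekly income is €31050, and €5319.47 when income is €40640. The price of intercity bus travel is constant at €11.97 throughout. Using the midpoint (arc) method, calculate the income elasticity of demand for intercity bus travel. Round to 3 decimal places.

-2.416

With a constant price, Q₁ = 10400.73/11.97 = 868.900 and Q₂ = 5319.47/11.97 = 444.400 (equivalently, work directly with expenditure since P cancels).
Midpoint %ΔQ = (5319.47 − 10400.73)/7860.10 = -0.64646; midpoint %ΔI = (40640 − 31050)/35845 = 0.26754.
η = -0.64646 / 0.26754 = -2.416.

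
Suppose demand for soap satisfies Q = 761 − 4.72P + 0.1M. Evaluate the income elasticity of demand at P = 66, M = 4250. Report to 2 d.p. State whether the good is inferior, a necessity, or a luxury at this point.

0.49 (necessity)

At P = 66, M = 4250: Q = 874.480.
Holding P constant, ∂Q/∂M = 0.1.
η_M = (∂Q/∂M)·(M/Q) = 0.1 × (4250/874.480) = 0.49.
Since 0 < η < 1, this is a necessity.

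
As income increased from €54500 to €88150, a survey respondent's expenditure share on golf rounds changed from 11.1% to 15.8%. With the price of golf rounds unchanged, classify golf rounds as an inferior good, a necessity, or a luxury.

luxury

The budget share rises as income rises, so η > 1.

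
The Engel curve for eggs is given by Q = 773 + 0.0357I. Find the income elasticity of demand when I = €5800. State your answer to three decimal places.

0.211

At I = 5800: Q = 980.060.
dQ/dI = 0.0357.
η = (dQ/dI)·(I/Q) = 0.0357 × (5800/980.060) = 0.211.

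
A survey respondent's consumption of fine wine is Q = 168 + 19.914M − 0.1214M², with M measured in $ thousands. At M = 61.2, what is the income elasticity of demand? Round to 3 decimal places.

At M = 61.2: Q = 932.0404.
dQ/dM = 19.914 − 0.2428M = 5.05464.
η = (dQ/dM)·(M/Q) = 5.05464 × (61.2/932.0404) = 0.332.

0.332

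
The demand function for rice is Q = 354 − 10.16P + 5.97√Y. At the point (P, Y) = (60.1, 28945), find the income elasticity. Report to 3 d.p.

At P = 60.1, Y = 28945: Q = 759.074.
Holding P constant, ∂Q/∂Y = 5.97/(2√Y) = 0.0175452.
η_Y = (∂Q/∂Y)·(Y/Q) = 0.0175452 × (28945/759.074) = 0.669.

0.669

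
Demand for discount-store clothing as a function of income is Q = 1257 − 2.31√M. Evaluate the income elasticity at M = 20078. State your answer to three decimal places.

-0.176

At M = 20078: Q = 929.680.
dQ/dM = -2.31/(2√M) = -0.0081512 at this income.
η = (dQ/dM)·(M/Q) = -0.0081512 × (20078/929.680) = -0.176.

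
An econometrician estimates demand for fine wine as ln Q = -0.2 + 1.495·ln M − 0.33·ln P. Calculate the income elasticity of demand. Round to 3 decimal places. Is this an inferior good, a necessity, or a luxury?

In a log-linear demand, the coefficient on ln M is the income elasticity.
So η = 1.495.
η > 1 ⇒ luxury.

1.495 (luxury)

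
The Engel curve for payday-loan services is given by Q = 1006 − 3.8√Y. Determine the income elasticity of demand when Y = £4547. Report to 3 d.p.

At Y = 4547: Q = 749.761.
dQ/dY = -3.8/(2√Y) = -0.0281768 at this income.
η = (dQ/dY)·(Y/Q) = -0.0281768 × (4547/749.761) = -0.171.

-0.171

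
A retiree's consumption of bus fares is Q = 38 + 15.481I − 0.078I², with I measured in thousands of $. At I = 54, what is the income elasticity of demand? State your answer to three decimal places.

0.589

At I = 54: Q = 646.5260.
dQ/dI = 15.481 − 0.156I = 7.05700.
η = (dQ/dI)·(I/Q) = 7.05700 × (54/646.5260) = 0.589.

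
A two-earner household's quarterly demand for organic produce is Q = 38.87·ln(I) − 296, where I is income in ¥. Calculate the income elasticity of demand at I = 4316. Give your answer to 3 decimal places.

At I = 4316: Q = 29.345.
dQ/dI = 38.87/I = 0.00900602 at this income.
η = (dQ/dI)·(I/Q) = 0.00900602 × (4316/29.345) = 1.325.

1.325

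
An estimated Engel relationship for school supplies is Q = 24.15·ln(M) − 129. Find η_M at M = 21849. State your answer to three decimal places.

At M = 21849: Q = 112.305.
dQ/dM = 24.15/M = 0.00110531 at this income.
η = (dQ/dM)·(M/Q) = 0.00110531 × (21849/112.305) = 0.215.

0.215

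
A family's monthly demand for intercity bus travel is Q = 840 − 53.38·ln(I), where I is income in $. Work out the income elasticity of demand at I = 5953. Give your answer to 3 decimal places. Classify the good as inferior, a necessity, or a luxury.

At I = 5953: Q = 376.040.
dQ/dI = -53.38/I = -0.00896691 at this income.
η = (dQ/dI)·(I/Q) = -0.00896691 × (5953/376.040) = -0.142.
Since η < 0, the good is an inferior good.

-0.142 (inferior good)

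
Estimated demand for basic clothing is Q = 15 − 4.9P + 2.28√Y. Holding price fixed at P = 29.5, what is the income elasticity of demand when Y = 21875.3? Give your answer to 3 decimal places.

0.812

At P = 29.5, Y = 21875.3: Q = 207.669.
Holding P constant, ∂Q/∂Y = 2.28/(2√Y) = 0.00770775.
η_Y = (∂Q/∂Y)·(Y/Q) = 0.00770775 × (21875.3/207.669) = 0.812.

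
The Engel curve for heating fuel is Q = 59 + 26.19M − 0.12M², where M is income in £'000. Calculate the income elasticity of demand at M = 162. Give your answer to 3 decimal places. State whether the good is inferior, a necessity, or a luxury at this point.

-1.784 (inferior good)

At M = 162: Q = 1152.5000.
dQ/dM = 26.19 − 0.24M = -12.69000.
η = (dQ/dM)·(M/Q) = -12.69000 × (162/1152.5000) = -1.784.
η < 0 ⇒ inferior good.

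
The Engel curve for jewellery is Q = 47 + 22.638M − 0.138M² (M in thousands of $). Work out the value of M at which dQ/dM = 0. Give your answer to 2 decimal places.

dQ/dM = 22.638 − 0.276M.
The good is inferior where dQ/dM < 0. Setting dQ/dM = 0 gives M = 22.638 / 0.276 = 82.02.

82.02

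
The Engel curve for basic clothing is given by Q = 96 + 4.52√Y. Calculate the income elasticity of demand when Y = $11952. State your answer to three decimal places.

At Y = 11952: Q = 590.150.
dQ/dY = 4.52/(2√Y) = 0.0206723 at this income.
η = (dQ/dY)·(Y/Q) = 0.0206723 × (11952/590.150) = 0.419.

0.419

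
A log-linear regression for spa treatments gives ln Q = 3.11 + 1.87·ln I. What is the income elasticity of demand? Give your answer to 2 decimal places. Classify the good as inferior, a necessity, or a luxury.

1.87 (luxury)

In a log-linear demand, the coefficient on ln I is the income elasticity.
So η = 1.87.
η > 1 ⇒ luxury.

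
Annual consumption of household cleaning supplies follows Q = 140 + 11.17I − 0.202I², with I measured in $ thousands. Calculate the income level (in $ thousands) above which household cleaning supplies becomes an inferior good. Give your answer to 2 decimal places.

dQ/dI = 11.17 − 0.404I.
The good is inferior where dQ/dI < 0. Setting dQ/dI = 0 gives I = 11.17 / 0.404 = 27.65.

27.65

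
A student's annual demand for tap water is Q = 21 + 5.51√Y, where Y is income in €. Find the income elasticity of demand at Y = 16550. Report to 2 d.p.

0.49

At Y = 16550: Q = 729.844.
dQ/dY = 5.51/(2√Y) = 0.0214152 at this income.
η = (dQ/dY)·(Y/Q) = 0.0214152 × (16550/729.844) = 0.49.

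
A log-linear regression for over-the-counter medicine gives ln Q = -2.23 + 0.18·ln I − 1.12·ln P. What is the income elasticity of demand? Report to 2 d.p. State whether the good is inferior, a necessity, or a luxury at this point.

In a log-linear demand, the coefficient on ln I is the income elasticity.
So η = 0.18.
0 < η < 1 ⇒ necessity.

0.18 (necessity)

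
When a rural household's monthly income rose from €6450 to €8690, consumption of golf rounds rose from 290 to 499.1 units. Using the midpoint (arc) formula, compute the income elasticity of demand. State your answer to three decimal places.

1.791

ΔQ = 499.1 − 290 = 209.1; midpoint Q̄ = (290 + 499.1)/2 = 394.55.
ΔI = 8690 − 6450 = 2240; midpoint Ī = (6450 + 8690)/2 = 7570.
η = (ΔQ/Q̄) ÷ (ΔI/Ī) = (209.1/394.55) ÷ (2240/7570) = 1.791.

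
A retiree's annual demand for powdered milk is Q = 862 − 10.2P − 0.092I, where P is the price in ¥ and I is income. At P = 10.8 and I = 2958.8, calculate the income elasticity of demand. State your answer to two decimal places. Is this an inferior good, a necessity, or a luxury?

At P = 10.8, I = 2958.8: Q = 479.630.
Holding P constant, ∂Q/∂I = −0.092.
η_I = (∂Q/∂I)·(I/Q) = -0.092 × (2958.8/479.630) = -0.57.
Since η < 0, this is an inferior good.

-0.57 (inferior good)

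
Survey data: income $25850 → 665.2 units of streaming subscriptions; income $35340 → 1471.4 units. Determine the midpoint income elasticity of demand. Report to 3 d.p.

2.433

ΔQ = 1471.4 − 665.2 = 806.2; midpoint Q̄ = (665.2 + 1471.4)/2 = 1068.3.
ΔI = 35340 − 25850 = 9490; midpoint Ī = (25850 + 35340)/2 = 30595.
η = (ΔQ/Q̄) ÷ (ΔI/Ī) = (806.2/1068.3) ÷ (9490/30595) = 2.433.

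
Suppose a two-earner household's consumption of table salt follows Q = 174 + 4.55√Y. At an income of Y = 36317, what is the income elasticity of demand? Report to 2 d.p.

At Y = 36317: Q = 1041.094.
dQ/dY = 4.55/(2√Y) = 0.0119379 at this income.
η = (dQ/dY)·(Y/Q) = 0.0119379 × (36317/1041.094) = 0.42.

0.42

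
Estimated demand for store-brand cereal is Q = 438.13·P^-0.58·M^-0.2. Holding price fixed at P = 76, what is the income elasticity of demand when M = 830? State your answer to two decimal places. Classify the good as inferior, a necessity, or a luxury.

-0.20 (inferior good)

For a multiplicative demand Q = A·P^α·M^β, the income elasticity is β everywhere.
Here β = -0.2, so η = -0.20.
Since η < 0, this is an inferior good.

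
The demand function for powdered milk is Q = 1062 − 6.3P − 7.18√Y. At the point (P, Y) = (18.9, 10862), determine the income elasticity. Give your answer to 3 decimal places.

At P = 18.9, Y = 10862: Q = 194.624.
Holding P constant, ∂Q/∂Y = -7.18/(2√Y) = -0.0344461.
η_Y = (∂Q/∂Y)·(Y/Q) = -0.0344461 × (10862/194.624) = -1.922.

-1.922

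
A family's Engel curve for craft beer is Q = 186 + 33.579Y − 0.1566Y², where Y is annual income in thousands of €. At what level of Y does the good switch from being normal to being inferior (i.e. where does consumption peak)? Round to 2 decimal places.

dQ/dY = 33.579 − 0.3132Y.
The good is inferior where dQ/dY < 0. Setting dQ/dY = 0 gives Y = 33.579 / 0.3132 = 107.21.

107.21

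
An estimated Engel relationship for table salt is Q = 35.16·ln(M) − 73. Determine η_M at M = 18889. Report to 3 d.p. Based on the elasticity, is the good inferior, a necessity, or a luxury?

At M = 18889: Q = 273.197.
dQ/dM = 35.16/M = 0.0018614 at this income.
η = (dQ/dM)·(M/Q) = 0.0018614 × (18889/273.197) = 0.129.
Since 0 < η < 1, the good is a necessity.

0.129 (necessity)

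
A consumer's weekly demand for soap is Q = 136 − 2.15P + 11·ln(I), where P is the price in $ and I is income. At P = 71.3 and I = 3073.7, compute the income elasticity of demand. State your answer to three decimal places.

At P = 71.3, I = 3073.7: Q = 71.042.
Holding P constant, ∂Q/∂I = 11/I = 0.00357875.
η_I = (∂Q/∂I)·(I/Q) = 0.00357875 × (3073.7/71.042) = 0.155.

0.155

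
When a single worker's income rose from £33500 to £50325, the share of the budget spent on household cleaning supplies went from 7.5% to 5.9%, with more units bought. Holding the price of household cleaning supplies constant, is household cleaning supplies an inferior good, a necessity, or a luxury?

necessity

Quantity rises but the budget share falls as income rises, so 0 < η < 1.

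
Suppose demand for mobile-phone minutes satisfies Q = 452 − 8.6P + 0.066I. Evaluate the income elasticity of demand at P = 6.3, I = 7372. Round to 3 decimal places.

0.550

At P = 6.3, I = 7372: Q = 884.372.
Holding P constant, ∂Q/∂I = 0.066.
η_I = (∂Q/∂I)·(I/Q) = 0.066 × (7372/884.372) = 0.550.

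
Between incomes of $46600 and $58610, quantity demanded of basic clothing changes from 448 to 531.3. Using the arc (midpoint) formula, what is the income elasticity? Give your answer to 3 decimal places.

0.745

ΔQ = 531.3 − 448 = 83.3; midpoint Q̄ = (448 + 531.3)/2 = 489.65.
ΔI = 58610 − 46600 = 12010; midpoint Ī = (46600 + 58610)/2 = 52605.
η = (ΔQ/Q̄) ÷ (ΔI/Ī) = (83.3/489.65) ÷ (12010/52605) = 0.745.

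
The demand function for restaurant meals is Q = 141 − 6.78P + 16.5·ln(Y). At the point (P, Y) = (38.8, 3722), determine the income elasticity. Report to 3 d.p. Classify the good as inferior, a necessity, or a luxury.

1.213 (luxury)

At P = 38.8, Y = 3722: Q = 13.599.
Holding P constant, ∂Q/∂Y = 16.5/Y = 0.0044331.
η_Y = (∂Q/∂Y)·(Y/Q) = 0.0044331 × (3722/13.599) = 1.213.
Since η > 1, this is a luxury.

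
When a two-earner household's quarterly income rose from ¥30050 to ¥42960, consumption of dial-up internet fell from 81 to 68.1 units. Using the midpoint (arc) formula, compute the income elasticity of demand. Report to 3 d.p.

-0.489

ΔQ = 68.1 − 81 = -12.9; midpoint Q̄ = (81 + 68.1)/2 = 74.55.
ΔI = 42960 − 30050 = 12910; midpoint Ī = (30050 + 42960)/2 = 36505.
η = (ΔQ/Q̄) ÷ (ΔI/Ī) = (-12.9/74.55) ÷ (12910/36505) = -0.489.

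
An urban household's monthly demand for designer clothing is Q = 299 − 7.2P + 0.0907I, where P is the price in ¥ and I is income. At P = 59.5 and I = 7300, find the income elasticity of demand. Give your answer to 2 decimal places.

1.24

At P = 59.5, I = 7300: Q = 532.710.
Holding P constant, ∂Q/∂I = 0.0907.
η_I = (∂Q/∂I)·(I/Q) = 0.0907 × (7300/532.710) = 1.24.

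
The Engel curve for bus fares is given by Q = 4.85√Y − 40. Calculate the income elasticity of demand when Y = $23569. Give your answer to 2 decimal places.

0.53

At Y = 23569: Q = 704.582.
dQ/dY = 4.85/(2√Y) = 0.0157958 at this income.
η = (dQ/dY)·(Y/Q) = 0.0157958 × (23569/704.582) = 0.53.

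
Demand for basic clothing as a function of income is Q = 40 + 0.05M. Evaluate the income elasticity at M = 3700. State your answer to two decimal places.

0.82

At M = 3700: Q = 225.000.
dQ/dM = 0.05.
η = (dQ/dM)·(M/Q) = 0.05 × (3700/225.000) = 0.82.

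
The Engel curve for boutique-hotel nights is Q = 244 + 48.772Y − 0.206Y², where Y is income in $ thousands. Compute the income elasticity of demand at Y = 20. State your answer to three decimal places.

0.713

At Y = 20: Q = 1137.0400.
dQ/dY = 48.772 − 0.412Y = 40.53200.
η = (dQ/dY)·(Y/Q) = 40.53200 × (20/1137.0400) = 0.713.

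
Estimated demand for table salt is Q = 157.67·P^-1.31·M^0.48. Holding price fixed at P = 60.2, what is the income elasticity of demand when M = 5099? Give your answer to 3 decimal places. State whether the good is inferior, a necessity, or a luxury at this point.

For a multiplicative demand Q = A·P^α·M^β, the income elasticity is β everywhere.
Here β = 0.48, so η = 0.480.
Since 0 < η < 1, this is a necessity.

0.480 (necessity)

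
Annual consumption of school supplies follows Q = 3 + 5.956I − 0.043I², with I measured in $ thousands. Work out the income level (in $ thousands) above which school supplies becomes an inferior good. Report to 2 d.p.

69.26

dQ/dI = 5.956 − 0.086I.
The good is inferior where dQ/dI < 0. Setting dQ/dI = 0 gives I = 5.956 / 0.086 = 69.26.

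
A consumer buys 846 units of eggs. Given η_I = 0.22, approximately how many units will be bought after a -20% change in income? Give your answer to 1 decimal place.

808.8

%ΔQ ≈ η × %ΔI = 0.22 × (-20%) = -4.4%.
New Q ≈ 846 × (1 − 0.044) = 808.8.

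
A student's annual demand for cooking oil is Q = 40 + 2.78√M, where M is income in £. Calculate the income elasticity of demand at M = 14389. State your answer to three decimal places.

0.446

At M = 14389: Q = 373.473.
dQ/dM = 2.78/(2√M) = 0.0115878 at this income.
η = (dQ/dM)·(M/Q) = 0.0115878 × (14389/373.473) = 0.446.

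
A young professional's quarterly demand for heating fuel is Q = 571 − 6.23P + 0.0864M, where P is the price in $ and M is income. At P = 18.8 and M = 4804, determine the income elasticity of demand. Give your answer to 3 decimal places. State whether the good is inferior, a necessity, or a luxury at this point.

0.478 (necessity)

At P = 18.8, M = 4804: Q = 868.942.
Holding P constant, ∂Q/∂M = 0.0864.
η_M = (∂Q/∂M)·(M/Q) = 0.0864 × (4804/868.942) = 0.478.
Since 0 < η < 1, this is a necessity.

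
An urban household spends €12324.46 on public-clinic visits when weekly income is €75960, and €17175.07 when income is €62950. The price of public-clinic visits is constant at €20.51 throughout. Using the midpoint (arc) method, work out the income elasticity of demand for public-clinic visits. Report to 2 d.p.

-1.76

With a constant price, Q₁ = 12324.46/20.51 = 600.900 and Q₂ = 17175.07/20.51 = 837.400 (equivalently, work directly with expenditure since P cancels).
Midpoint %ΔQ = (17175.07 − 12324.46)/14749.77 = 0.32886; midpoint %ΔI = (62950 − 75960)/69455 = -0.18732.
η = 0.32886 / -0.18732 = -1.76.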